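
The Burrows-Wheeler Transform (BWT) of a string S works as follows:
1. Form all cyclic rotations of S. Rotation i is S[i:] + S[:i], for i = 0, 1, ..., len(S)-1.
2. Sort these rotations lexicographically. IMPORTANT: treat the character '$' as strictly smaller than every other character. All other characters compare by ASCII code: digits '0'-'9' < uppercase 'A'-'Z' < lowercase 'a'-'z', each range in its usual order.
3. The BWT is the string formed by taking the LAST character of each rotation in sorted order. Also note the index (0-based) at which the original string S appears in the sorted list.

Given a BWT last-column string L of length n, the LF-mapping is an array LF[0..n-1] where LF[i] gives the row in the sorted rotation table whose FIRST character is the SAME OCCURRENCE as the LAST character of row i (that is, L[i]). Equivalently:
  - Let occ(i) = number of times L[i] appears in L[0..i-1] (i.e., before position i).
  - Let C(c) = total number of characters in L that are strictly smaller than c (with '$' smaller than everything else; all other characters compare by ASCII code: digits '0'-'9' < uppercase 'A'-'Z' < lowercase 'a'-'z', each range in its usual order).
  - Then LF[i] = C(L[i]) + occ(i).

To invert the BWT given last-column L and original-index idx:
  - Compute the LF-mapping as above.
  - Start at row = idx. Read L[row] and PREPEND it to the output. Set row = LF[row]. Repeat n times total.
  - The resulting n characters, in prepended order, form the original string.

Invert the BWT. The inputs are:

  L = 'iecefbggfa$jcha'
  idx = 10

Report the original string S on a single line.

Answer: geaffcajgebchi$

Derivation:
LF mapping: 13 6 4 7 8 3 10 11 9 1 0 14 5 12 2
Walk LF starting at row 10, prepending L[row]:
  step 1: row=10, L[10]='$', prepend. Next row=LF[10]=0
  step 2: row=0, L[0]='i', prepend. Next row=LF[0]=13
  step 3: row=13, L[13]='h', prepend. Next row=LF[13]=12
  step 4: row=12, L[12]='c', prepend. Next row=LF[12]=5
  step 5: row=5, L[5]='b', prepend. Next row=LF[5]=3
  step 6: row=3, L[3]='e', prepend. Next row=LF[3]=7
  step 7: row=7, L[7]='g', prepend. Next row=LF[7]=11
  step 8: row=11, L[11]='j', prepend. Next row=LF[11]=14
  step 9: row=14, L[14]='a', prepend. Next row=LF[14]=2
  step 10: row=2, L[2]='c', prepend. Next row=LF[2]=4
  step 11: row=4, L[4]='f', prepend. Next row=LF[4]=8
  step 12: row=8, L[8]='f', prepend. Next row=LF[8]=9
  step 13: row=9, L[9]='a', prepend. Next row=LF[9]=1
  step 14: row=1, L[1]='e', prepend. Next row=LF[1]=6
  step 15: row=6, L[6]='g', prepend. Next row=LF[6]=10
Reversed output: geaffcajgebchi$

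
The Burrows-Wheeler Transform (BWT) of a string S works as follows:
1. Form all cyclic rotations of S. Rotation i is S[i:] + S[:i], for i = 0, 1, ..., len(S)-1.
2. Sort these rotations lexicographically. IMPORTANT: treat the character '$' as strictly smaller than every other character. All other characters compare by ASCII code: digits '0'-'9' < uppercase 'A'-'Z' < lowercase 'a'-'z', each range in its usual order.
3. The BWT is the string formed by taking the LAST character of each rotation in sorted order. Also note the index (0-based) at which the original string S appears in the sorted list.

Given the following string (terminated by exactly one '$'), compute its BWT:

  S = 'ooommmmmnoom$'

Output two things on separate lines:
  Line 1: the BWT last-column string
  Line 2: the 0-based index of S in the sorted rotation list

All 13 rotations (rotation i = S[i:]+S[:i]):
  rot[0] = ooommmmmnoom$
  rot[1] = oommmmmnoom$o
  rot[2] = ommmmmnoom$oo
  rot[3] = mmmmmnoom$ooo
  rot[4] = mmmmnoom$ooom
  rot[5] = mmmnoom$ooomm
  rot[6] = mmnoom$ooommm
  rot[7] = mnoom$ooommmm
  rot[8] = noom$ooommmmm
  rot[9] = oom$ooommmmmn
  rot[10] = om$ooommmmmno
  rot[11] = m$ooommmmmnoo
  rot[12] = $ooommmmmnoom
Sorted (with $ < everything):
  sorted[0] = $ooommmmmnoom  (last char: 'm')
  sorted[1] = m$ooommmmmnoo  (last char: 'o')
  sorted[2] = mmmmmnoom$ooo  (last char: 'o')
  sorted[3] = mmmmnoom$ooom  (last char: 'm')
  sorted[4] = mmmnoom$ooomm  (last char: 'm')
  sorted[5] = mmnoom$ooommm  (last char: 'm')
  sorted[6] = mnoom$ooommmm  (last char: 'm')
  sorted[7] = noom$ooommmmm  (last char: 'm')
  sorted[8] = om$ooommmmmno  (last char: 'o')
  sorted[9] = ommmmmnoom$oo  (last char: 'o')
  sorted[10] = oom$ooommmmmn  (last char: 'n')
  sorted[11] = oommmmmnoom$o  (last char: 'o')
  sorted[12] = ooommmmmnoom$  (last char: '$')
Last column: moommmmmoono$
Original string S is at sorted index 12

Answer: moommmmmoono$
12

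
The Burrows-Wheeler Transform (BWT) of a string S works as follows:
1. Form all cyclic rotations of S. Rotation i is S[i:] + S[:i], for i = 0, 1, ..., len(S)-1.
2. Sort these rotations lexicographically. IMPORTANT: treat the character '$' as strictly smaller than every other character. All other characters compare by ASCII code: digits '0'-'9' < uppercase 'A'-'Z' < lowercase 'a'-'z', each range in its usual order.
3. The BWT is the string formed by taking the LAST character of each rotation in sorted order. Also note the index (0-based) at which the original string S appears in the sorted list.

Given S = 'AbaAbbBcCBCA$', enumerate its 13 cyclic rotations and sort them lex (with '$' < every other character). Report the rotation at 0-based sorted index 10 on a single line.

Answer: baAbbBcCBCA$A

Derivation:
All 13 rotations (rotation i = S[i:]+S[:i]):
  rot[0] = AbaAbbBcCBCA$
  rot[1] = baAbbBcCBCA$A
  rot[2] = aAbbBcCBCA$Ab
  rot[3] = AbbBcCBCA$Aba
  rot[4] = bbBcCBCA$AbaA
  rot[5] = bBcCBCA$AbaAb
  rot[6] = BcCBCA$AbaAbb
  rot[7] = cCBCA$AbaAbbB
  rot[8] = CBCA$AbaAbbBc
  rot[9] = BCA$AbaAbbBcC
  rot[10] = CA$AbaAbbBcCB
  rot[11] = A$AbaAbbBcCBC
  rot[12] = $AbaAbbBcCBCA
Sorted (with $ < everything):
  sorted[0] = $AbaAbbBcCBCA
  sorted[1] = A$AbaAbbBcCBC
  sorted[2] = AbaAbbBcCBCA$
  sorted[3] = AbbBcCBCA$Aba
  sorted[4] = BCA$AbaAbbBcC
  sorted[5] = BcCBCA$AbaAbb
  sorted[6] = CA$AbaAbbBcCB
  sorted[7] = CBCA$AbaAbbBc
  sorted[8] = aAbbBcCBCA$Ab
  sorted[9] = bBcCBCA$AbaAb
  sorted[10] = baAbbBcCBCA$A
  sorted[11] = bbBcCBCA$AbaA
  sorted[12] = cCBCA$AbaAbbB
sorted[10] = baAbbBcCBCA$A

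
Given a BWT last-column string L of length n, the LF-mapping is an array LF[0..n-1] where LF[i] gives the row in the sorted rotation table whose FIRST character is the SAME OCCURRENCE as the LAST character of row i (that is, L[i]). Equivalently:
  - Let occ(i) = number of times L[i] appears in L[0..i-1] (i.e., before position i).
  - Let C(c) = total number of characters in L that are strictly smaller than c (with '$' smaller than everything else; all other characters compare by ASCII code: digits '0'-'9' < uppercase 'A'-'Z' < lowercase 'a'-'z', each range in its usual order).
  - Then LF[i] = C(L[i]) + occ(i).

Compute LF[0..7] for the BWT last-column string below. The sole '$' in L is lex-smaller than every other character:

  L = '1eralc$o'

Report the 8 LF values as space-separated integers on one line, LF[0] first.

Char counts: '$':1, '1':1, 'a':1, 'c':1, 'e':1, 'l':1, 'o':1, 'r':1
C (first-col start): C('$')=0, C('1')=1, C('a')=2, C('c')=3, C('e')=4, C('l')=5, C('o')=6, C('r')=7
L[0]='1': occ=0, LF[0]=C('1')+0=1+0=1
L[1]='e': occ=0, LF[1]=C('e')+0=4+0=4
L[2]='r': occ=0, LF[2]=C('r')+0=7+0=7
L[3]='a': occ=0, LF[3]=C('a')+0=2+0=2
L[4]='l': occ=0, LF[4]=C('l')+0=5+0=5
L[5]='c': occ=0, LF[5]=C('c')+0=3+0=3
L[6]='$': occ=0, LF[6]=C('$')+0=0+0=0
L[7]='o': occ=0, LF[7]=C('o')+0=6+0=6

Answer: 1 4 7 2 5 3 0 6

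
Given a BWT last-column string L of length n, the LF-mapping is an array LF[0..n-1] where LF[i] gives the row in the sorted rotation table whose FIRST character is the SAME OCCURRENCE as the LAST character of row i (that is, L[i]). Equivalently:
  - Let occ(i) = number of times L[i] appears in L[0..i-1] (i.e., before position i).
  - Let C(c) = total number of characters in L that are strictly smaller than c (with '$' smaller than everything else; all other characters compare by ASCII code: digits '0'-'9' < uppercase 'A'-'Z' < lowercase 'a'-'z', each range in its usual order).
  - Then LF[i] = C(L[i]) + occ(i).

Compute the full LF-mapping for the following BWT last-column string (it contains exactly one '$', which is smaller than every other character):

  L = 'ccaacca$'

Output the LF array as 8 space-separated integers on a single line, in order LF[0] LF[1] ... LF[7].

Char counts: '$':1, 'a':3, 'c':4
C (first-col start): C('$')=0, C('a')=1, C('c')=4
L[0]='c': occ=0, LF[0]=C('c')+0=4+0=4
L[1]='c': occ=1, LF[1]=C('c')+1=4+1=5
L[2]='a': occ=0, LF[2]=C('a')+0=1+0=1
L[3]='a': occ=1, LF[3]=C('a')+1=1+1=2
L[4]='c': occ=2, LF[4]=C('c')+2=4+2=6
L[5]='c': occ=3, LF[5]=C('c')+3=4+3=7
L[6]='a': occ=2, LF[6]=C('a')+2=1+2=3
L[7]='$': occ=0, LF[7]=C('$')+0=0+0=0

Answer: 4 5 1 2 6 7 3 0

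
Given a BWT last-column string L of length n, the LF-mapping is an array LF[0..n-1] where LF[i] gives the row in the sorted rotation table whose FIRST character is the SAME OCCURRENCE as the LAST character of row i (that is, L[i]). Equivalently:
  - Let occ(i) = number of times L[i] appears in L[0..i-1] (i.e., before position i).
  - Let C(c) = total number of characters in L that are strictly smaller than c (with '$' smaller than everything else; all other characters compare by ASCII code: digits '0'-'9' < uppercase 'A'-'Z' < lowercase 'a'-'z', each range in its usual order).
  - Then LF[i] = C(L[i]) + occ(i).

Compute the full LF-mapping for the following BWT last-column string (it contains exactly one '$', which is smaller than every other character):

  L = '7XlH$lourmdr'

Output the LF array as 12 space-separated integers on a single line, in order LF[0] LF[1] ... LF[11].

Answer: 1 3 5 2 0 6 8 11 9 7 4 10

Derivation:
Char counts: '$':1, '7':1, 'H':1, 'X':1, 'd':1, 'l':2, 'm':1, 'o':1, 'r':2, 'u':1
C (first-col start): C('$')=0, C('7')=1, C('H')=2, C('X')=3, C('d')=4, C('l')=5, C('m')=7, C('o')=8, C('r')=9, C('u')=11
L[0]='7': occ=0, LF[0]=C('7')+0=1+0=1
L[1]='X': occ=0, LF[1]=C('X')+0=3+0=3
L[2]='l': occ=0, LF[2]=C('l')+0=5+0=5
L[3]='H': occ=0, LF[3]=C('H')+0=2+0=2
L[4]='$': occ=0, LF[4]=C('$')+0=0+0=0
L[5]='l': occ=1, LF[5]=C('l')+1=5+1=6
L[6]='o': occ=0, LF[6]=C('o')+0=8+0=8
L[7]='u': occ=0, LF[7]=C('u')+0=11+0=11
L[8]='r': occ=0, LF[8]=C('r')+0=9+0=9
L[9]='m': occ=0, LF[9]=C('m')+0=7+0=7
L[10]='d': occ=0, LF[10]=C('d')+0=4+0=4
L[11]='r': occ=1, LF[11]=C('r')+1=9+1=10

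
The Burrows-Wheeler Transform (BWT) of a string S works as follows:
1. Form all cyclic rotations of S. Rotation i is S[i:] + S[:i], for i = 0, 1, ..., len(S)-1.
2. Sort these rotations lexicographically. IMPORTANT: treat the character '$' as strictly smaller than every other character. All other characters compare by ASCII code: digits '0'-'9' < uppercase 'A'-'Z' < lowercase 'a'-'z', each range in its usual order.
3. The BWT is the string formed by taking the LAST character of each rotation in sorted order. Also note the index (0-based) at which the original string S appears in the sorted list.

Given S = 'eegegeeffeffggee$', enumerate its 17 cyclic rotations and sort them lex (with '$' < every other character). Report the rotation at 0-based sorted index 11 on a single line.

Answer: ffggee$eegegeeffe

Derivation:
All 17 rotations (rotation i = S[i:]+S[:i]):
  rot[0] = eegegeeffeffggee$
  rot[1] = egegeeffeffggee$e
  rot[2] = gegeeffeffggee$ee
  rot[3] = egeeffeffggee$eeg
  rot[4] = geeffeffggee$eege
  rot[5] = eeffeffggee$eegeg
  rot[6] = effeffggee$eegege
  rot[7] = ffeffggee$eegegee
  rot[8] = feffggee$eegegeef
  rot[9] = effggee$eegegeeff
  rot[10] = ffggee$eegegeeffe
  rot[11] = fggee$eegegeeffef
  rot[12] = ggee$eegegeeffeff
  rot[13] = gee$eegegeeffeffg
  rot[14] = ee$eegegeeffeffgg
  rot[15] = e$eegegeeffeffgge
  rot[16] = $eegegeeffeffggee
Sorted (with $ < everything):
  sorted[0] = $eegegeeffeffggee
  sorted[1] = e$eegegeeffeffgge
  sorted[2] = ee$eegegeeffeffgg
  sorted[3] = eeffeffggee$eegeg
  sorted[4] = eegegeeffeffggee$
  sorted[5] = effeffggee$eegege
  sorted[6] = effggee$eegegeeff
  sorted[7] = egeeffeffggee$eeg
  sorted[8] = egegeeffeffggee$e
  sorted[9] = feffggee$eegegeef
  sorted[10] = ffeffggee$eegegee
  sorted[11] = ffggee$eegegeeffe
  sorted[12] = fggee$eegegeeffef
  sorted[13] = gee$eegegeeffeffg
  sorted[14] = geeffeffggee$eege
  sorted[15] = gegeeffeffggee$ee
  sorted[16] = ggee$eegegeeffeff
sorted[11] = ffggee$eegegeeffe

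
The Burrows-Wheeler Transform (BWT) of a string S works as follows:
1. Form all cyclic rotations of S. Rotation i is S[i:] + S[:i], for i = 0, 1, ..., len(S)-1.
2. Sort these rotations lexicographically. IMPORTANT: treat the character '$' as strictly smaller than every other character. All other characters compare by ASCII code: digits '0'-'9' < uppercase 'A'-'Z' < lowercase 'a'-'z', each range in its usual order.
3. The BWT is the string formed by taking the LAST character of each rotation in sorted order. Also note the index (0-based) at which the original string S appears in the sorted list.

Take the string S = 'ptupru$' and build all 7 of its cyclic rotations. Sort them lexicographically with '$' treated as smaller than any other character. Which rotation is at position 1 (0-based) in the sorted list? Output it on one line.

Answer: pru$ptu

Derivation:
All 7 rotations (rotation i = S[i:]+S[:i]):
  rot[0] = ptupru$
  rot[1] = tupru$p
  rot[2] = upru$pt
  rot[3] = pru$ptu
  rot[4] = ru$ptup
  rot[5] = u$ptupr
  rot[6] = $ptupru
Sorted (with $ < everything):
  sorted[0] = $ptupru
  sorted[1] = pru$ptu
  sorted[2] = ptupru$
  sorted[3] = ru$ptup
  sorted[4] = tupru$p
  sorted[5] = u$ptupr
  sorted[6] = upru$pt
sorted[1] = pru$ptu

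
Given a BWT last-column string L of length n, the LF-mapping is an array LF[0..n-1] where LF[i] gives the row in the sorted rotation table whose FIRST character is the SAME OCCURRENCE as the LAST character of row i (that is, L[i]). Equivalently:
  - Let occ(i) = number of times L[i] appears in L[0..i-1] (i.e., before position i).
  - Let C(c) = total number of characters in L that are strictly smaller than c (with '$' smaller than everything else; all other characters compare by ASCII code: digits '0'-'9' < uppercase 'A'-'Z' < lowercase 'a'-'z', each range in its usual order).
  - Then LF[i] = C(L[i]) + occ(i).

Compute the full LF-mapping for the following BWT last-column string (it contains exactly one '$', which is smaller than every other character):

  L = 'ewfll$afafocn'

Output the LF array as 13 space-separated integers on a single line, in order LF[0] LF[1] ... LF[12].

Char counts: '$':1, 'a':2, 'c':1, 'e':1, 'f':3, 'l':2, 'n':1, 'o':1, 'w':1
C (first-col start): C('$')=0, C('a')=1, C('c')=3, C('e')=4, C('f')=5, C('l')=8, C('n')=10, C('o')=11, C('w')=12
L[0]='e': occ=0, LF[0]=C('e')+0=4+0=4
L[1]='w': occ=0, LF[1]=C('w')+0=12+0=12
L[2]='f': occ=0, LF[2]=C('f')+0=5+0=5
L[3]='l': occ=0, LF[3]=C('l')+0=8+0=8
L[4]='l': occ=1, LF[4]=C('l')+1=8+1=9
L[5]='$': occ=0, LF[5]=C('$')+0=0+0=0
L[6]='a': occ=0, LF[6]=C('a')+0=1+0=1
L[7]='f': occ=1, LF[7]=C('f')+1=5+1=6
L[8]='a': occ=1, LF[8]=C('a')+1=1+1=2
L[9]='f': occ=2, LF[9]=C('f')+2=5+2=7
L[10]='o': occ=0, LF[10]=C('o')+0=11+0=11
L[11]='c': occ=0, LF[11]=C('c')+0=3+0=3
L[12]='n': occ=0, LF[12]=C('n')+0=10+0=10

Answer: 4 12 5 8 9 0 1 6 2 7 11 3 10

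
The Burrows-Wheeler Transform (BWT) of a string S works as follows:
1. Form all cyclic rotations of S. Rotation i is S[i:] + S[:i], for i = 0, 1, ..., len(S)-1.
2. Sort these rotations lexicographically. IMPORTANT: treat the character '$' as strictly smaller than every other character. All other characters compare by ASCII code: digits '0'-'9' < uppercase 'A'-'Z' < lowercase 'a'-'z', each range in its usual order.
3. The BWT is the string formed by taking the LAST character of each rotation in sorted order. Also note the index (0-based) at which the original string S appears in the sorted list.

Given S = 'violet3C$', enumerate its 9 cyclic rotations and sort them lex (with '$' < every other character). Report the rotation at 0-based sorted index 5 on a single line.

All 9 rotations (rotation i = S[i:]+S[:i]):
  rot[0] = violet3C$
  rot[1] = iolet3C$v
  rot[2] = olet3C$vi
  rot[3] = let3C$vio
  rot[4] = et3C$viol
  rot[5] = t3C$viole
  rot[6] = 3C$violet
  rot[7] = C$violet3
  rot[8] = $violet3C
Sorted (with $ < everything):
  sorted[0] = $violet3C
  sorted[1] = 3C$violet
  sorted[2] = C$violet3
  sorted[3] = et3C$viol
  sorted[4] = iolet3C$v
  sorted[5] = let3C$vio
  sorted[6] = olet3C$vi
  sorted[7] = t3C$viole
  sorted[8] = violet3C$
sorted[5] = let3C$vio

Answer: let3C$vio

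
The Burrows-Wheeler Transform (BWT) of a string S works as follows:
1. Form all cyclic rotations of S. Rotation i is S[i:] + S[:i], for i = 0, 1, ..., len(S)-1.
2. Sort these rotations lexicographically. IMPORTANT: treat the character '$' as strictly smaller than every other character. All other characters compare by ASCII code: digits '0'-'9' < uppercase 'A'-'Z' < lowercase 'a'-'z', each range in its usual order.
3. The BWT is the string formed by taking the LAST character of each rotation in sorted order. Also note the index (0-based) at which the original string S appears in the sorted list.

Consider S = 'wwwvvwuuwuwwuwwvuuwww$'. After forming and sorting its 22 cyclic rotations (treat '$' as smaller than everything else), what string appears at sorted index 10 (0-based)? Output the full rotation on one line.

All 22 rotations (rotation i = S[i:]+S[:i]):
  rot[0] = wwwvvwuuwuwwuwwvuuwww$
  rot[1] = wwvvwuuwuwwuwwvuuwww$w
  rot[2] = wvvwuuwuwwuwwvuuwww$ww
  rot[3] = vvwuuwuwwuwwvuuwww$www
  rot[4] = vwuuwuwwuwwvuuwww$wwwv
  rot[5] = wuuwuwwuwwvuuwww$wwwvv
  rot[6] = uuwuwwuwwvuuwww$wwwvvw
  rot[7] = uwuwwuwwvuuwww$wwwvvwu
  rot[8] = wuwwuwwvuuwww$wwwvvwuu
  rot[9] = uwwuwwvuuwww$wwwvvwuuw
  rot[10] = wwuwwvuuwww$wwwvvwuuwu
  rot[11] = wuwwvuuwww$wwwvvwuuwuw
  rot[12] = uwwvuuwww$wwwvvwuuwuww
  rot[13] = wwvuuwww$wwwvvwuuwuwwu
  rot[14] = wvuuwww$wwwvvwuuwuwwuw
  rot[15] = vuuwww$wwwvvwuuwuwwuww
  rot[16] = uuwww$wwwvvwuuwuwwuwwv
  rot[17] = uwww$wwwvvwuuwuwwuwwvu
  rot[18] = www$wwwvvwuuwuwwuwwvuu
  rot[19] = ww$wwwvvwuuwuwwuwwvuuw
  rot[20] = w$wwwvvwuuwuwwuwwvuuww
  rot[21] = $wwwvvwuuwuwwuwwvuuwww
Sorted (with $ < everything):
  sorted[0] = $wwwvvwuuwuwwuwwvuuwww
  sorted[1] = uuwuwwuwwvuuwww$wwwvvw
  sorted[2] = uuwww$wwwvvwuuwuwwuwwv
  sorted[3] = uwuwwuwwvuuwww$wwwvvwu
  sorted[4] = uwwuwwvuuwww$wwwvvwuuw
  sorted[5] = uwwvuuwww$wwwvvwuuwuww
  sorted[6] = uwww$wwwvvwuuwuwwuwwvu
  sorted[7] = vuuwww$wwwvvwuuwuwwuww
  sorted[8] = vvwuuwuwwuwwvuuwww$www
  sorted[9] = vwuuwuwwuwwvuuwww$wwwv
  sorted[10] = w$wwwvvwuuwuwwuwwvuuww
  sorted[11] = wuuwuwwuwwvuuwww$wwwvv
  sorted[12] = wuwwuwwvuuwww$wwwvvwuu
  sorted[13] = wuwwvuuwww$wwwvvwuuwuw
  sorted[14] = wvuuwww$wwwvvwuuwuwwuw
  sorted[15] = wvvwuuwuwwuwwvuuwww$ww
  sorted[16] = ww$wwwvvwuuwuwwuwwvuuw
  sorted[17] = wwuwwvuuwww$wwwvvwuuwu
  sorted[18] = wwvuuwww$wwwvvwuuwuwwu
  sorted[19] = wwvvwuuwuwwuwwvuuwww$w
  sorted[20] = www$wwwvvwuuwuwwuwwvuu
  sorted[21] = wwwvvwuuwuwwuwwvuuwww$
sorted[10] = w$wwwvvwuuwuwwuwwvuuww

Answer: w$wwwvvwuuwuwwuwwvuuww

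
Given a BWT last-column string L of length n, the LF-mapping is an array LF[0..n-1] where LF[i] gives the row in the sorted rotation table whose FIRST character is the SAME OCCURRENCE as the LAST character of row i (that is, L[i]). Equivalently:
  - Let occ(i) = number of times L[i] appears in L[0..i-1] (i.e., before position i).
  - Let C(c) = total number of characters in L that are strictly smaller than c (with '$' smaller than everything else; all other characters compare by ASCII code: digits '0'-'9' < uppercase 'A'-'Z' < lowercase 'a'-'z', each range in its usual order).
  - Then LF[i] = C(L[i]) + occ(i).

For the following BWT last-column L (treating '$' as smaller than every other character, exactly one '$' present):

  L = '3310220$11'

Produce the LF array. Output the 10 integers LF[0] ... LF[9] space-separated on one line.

Answer: 8 9 3 1 6 7 2 0 4 5

Derivation:
Char counts: '$':1, '0':2, '1':3, '2':2, '3':2
C (first-col start): C('$')=0, C('0')=1, C('1')=3, C('2')=6, C('3')=8
L[0]='3': occ=0, LF[0]=C('3')+0=8+0=8
L[1]='3': occ=1, LF[1]=C('3')+1=8+1=9
L[2]='1': occ=0, LF[2]=C('1')+0=3+0=3
L[3]='0': occ=0, LF[3]=C('0')+0=1+0=1
L[4]='2': occ=0, LF[4]=C('2')+0=6+0=6
L[5]='2': occ=1, LF[5]=C('2')+1=6+1=7
L[6]='0': occ=1, LF[6]=C('0')+1=1+1=2
L[7]='$': occ=0, LF[7]=C('$')+0=0+0=0
L[8]='1': occ=1, LF[8]=C('1')+1=3+1=4
L[9]='1': occ=2, LF[9]=C('1')+2=3+2=5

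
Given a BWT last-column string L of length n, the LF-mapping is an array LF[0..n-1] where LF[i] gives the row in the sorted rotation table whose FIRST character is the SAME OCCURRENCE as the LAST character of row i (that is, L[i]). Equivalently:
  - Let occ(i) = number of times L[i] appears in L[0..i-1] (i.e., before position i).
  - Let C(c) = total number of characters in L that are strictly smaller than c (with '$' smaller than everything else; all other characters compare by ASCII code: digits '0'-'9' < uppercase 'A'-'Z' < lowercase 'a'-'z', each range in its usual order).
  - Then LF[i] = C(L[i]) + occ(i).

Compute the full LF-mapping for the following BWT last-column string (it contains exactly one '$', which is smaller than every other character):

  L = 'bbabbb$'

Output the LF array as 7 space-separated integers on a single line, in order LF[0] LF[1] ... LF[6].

Char counts: '$':1, 'a':1, 'b':5
C (first-col start): C('$')=0, C('a')=1, C('b')=2
L[0]='b': occ=0, LF[0]=C('b')+0=2+0=2
L[1]='b': occ=1, LF[1]=C('b')+1=2+1=3
L[2]='a': occ=0, LF[2]=C('a')+0=1+0=1
L[3]='b': occ=2, LF[3]=C('b')+2=2+2=4
L[4]='b': occ=3, LF[4]=C('b')+3=2+3=5
L[5]='b': occ=4, LF[5]=C('b')+4=2+4=6
L[6]='$': occ=0, LF[6]=C('$')+0=0+0=0

Answer: 2 3 1 4 5 6 0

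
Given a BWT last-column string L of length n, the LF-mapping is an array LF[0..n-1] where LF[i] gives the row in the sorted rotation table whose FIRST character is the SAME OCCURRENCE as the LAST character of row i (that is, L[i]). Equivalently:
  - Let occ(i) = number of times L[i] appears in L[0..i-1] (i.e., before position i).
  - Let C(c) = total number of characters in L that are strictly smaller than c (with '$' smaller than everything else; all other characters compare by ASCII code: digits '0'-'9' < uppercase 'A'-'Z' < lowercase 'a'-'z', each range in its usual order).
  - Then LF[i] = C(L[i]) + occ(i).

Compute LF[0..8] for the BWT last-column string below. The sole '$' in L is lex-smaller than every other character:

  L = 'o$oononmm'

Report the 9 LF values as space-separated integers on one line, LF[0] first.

Answer: 5 0 6 7 3 8 4 1 2

Derivation:
Char counts: '$':1, 'm':2, 'n':2, 'o':4
C (first-col start): C('$')=0, C('m')=1, C('n')=3, C('o')=5
L[0]='o': occ=0, LF[0]=C('o')+0=5+0=5
L[1]='$': occ=0, LF[1]=C('$')+0=0+0=0
L[2]='o': occ=1, LF[2]=C('o')+1=5+1=6
L[3]='o': occ=2, LF[3]=C('o')+2=5+2=7
L[4]='n': occ=0, LF[4]=C('n')+0=3+0=3
L[5]='o': occ=3, LF[5]=C('o')+3=5+3=8
L[6]='n': occ=1, LF[6]=C('n')+1=3+1=4
L[7]='m': occ=0, LF[7]=C('m')+0=1+0=1
L[8]='m': occ=1, LF[8]=C('m')+1=1+1=2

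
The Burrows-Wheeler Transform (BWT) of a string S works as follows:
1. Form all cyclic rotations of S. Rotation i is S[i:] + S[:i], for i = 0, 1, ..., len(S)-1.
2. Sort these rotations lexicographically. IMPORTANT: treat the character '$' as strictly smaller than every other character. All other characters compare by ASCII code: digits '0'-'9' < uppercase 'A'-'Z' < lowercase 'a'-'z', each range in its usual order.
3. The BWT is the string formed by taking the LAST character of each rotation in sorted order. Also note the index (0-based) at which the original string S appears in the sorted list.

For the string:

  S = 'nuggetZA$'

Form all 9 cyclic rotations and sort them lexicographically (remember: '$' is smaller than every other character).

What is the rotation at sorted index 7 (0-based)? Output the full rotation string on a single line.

Answer: tZA$nugge

Derivation:
All 9 rotations (rotation i = S[i:]+S[:i]):
  rot[0] = nuggetZA$
  rot[1] = uggetZA$n
  rot[2] = ggetZA$nu
  rot[3] = getZA$nug
  rot[4] = etZA$nugg
  rot[5] = tZA$nugge
  rot[6] = ZA$nugget
  rot[7] = A$nuggetZ
  rot[8] = $nuggetZA
Sorted (with $ < everything):
  sorted[0] = $nuggetZA
  sorted[1] = A$nuggetZ
  sorted[2] = ZA$nugget
  sorted[3] = etZA$nugg
  sorted[4] = getZA$nug
  sorted[5] = ggetZA$nu
  sorted[6] = nuggetZA$
  sorted[7] = tZA$nugge
  sorted[8] = uggetZA$n
sorted[7] = tZA$nugge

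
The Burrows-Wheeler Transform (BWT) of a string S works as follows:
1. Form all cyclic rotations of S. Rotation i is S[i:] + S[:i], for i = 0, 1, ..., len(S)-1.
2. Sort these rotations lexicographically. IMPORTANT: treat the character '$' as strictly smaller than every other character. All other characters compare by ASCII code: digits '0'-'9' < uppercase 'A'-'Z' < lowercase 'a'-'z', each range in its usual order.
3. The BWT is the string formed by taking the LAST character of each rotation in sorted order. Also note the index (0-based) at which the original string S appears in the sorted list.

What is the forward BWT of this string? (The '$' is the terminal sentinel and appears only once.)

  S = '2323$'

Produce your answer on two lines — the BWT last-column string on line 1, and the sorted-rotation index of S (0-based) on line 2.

All 5 rotations (rotation i = S[i:]+S[:i]):
  rot[0] = 2323$
  rot[1] = 323$2
  rot[2] = 23$23
  rot[3] = 3$232
  rot[4] = $2323
Sorted (with $ < everything):
  sorted[0] = $2323  (last char: '3')
  sorted[1] = 23$23  (last char: '3')
  sorted[2] = 2323$  (last char: '$')
  sorted[3] = 3$232  (last char: '2')
  sorted[4] = 323$2  (last char: '2')
Last column: 33$22
Original string S is at sorted index 2

Answer: 33$22
2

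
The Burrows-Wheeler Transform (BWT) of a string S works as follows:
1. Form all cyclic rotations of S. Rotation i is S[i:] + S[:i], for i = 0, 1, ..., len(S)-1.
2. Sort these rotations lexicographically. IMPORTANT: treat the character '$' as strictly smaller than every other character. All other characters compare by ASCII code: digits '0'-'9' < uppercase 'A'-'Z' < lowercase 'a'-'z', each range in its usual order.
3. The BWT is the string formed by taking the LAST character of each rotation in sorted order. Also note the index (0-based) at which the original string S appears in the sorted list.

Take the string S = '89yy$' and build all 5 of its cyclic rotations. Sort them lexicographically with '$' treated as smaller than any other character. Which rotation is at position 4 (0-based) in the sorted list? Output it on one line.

Answer: yy$89

Derivation:
All 5 rotations (rotation i = S[i:]+S[:i]):
  rot[0] = 89yy$
  rot[1] = 9yy$8
  rot[2] = yy$89
  rot[3] = y$89y
  rot[4] = $89yy
Sorted (with $ < everything):
  sorted[0] = $89yy
  sorted[1] = 89yy$
  sorted[2] = 9yy$8
  sorted[3] = y$89y
  sorted[4] = yy$89
sorted[4] = yy$89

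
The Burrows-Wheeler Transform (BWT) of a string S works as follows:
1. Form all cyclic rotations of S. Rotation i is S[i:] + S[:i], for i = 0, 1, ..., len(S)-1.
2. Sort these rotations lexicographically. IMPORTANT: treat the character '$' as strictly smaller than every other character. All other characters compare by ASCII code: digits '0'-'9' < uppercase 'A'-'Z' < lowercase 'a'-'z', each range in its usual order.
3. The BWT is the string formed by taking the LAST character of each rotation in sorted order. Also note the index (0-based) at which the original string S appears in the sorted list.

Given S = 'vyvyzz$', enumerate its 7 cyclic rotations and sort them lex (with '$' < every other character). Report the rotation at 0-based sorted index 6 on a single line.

All 7 rotations (rotation i = S[i:]+S[:i]):
  rot[0] = vyvyzz$
  rot[1] = yvyzz$v
  rot[2] = vyzz$vy
  rot[3] = yzz$vyv
  rot[4] = zz$vyvy
  rot[5] = z$vyvyz
  rot[6] = $vyvyzz
Sorted (with $ < everything):
  sorted[0] = $vyvyzz
  sorted[1] = vyvyzz$
  sorted[2] = vyzz$vy
  sorted[3] = yvyzz$v
  sorted[4] = yzz$vyv
  sorted[5] = z$vyvyz
  sorted[6] = zz$vyvy
sorted[6] = zz$vyvy

Answer: zz$vyvy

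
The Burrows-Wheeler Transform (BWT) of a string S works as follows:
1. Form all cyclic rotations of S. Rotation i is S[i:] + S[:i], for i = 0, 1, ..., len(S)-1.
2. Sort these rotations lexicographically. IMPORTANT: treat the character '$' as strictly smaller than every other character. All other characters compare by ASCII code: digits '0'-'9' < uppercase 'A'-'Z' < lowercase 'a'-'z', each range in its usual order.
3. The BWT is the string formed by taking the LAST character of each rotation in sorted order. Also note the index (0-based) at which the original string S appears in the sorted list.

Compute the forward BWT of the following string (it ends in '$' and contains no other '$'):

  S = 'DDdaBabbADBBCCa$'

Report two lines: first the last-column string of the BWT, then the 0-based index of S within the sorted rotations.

All 16 rotations (rotation i = S[i:]+S[:i]):
  rot[0] = DDdaBabbADBBCCa$
  rot[1] = DdaBabbADBBCCa$D
  rot[2] = daBabbADBBCCa$DD
  rot[3] = aBabbADBBCCa$DDd
  rot[4] = BabbADBBCCa$DDda
  rot[5] = abbADBBCCa$DDdaB
  rot[6] = bbADBBCCa$DDdaBa
  rot[7] = bADBBCCa$DDdaBab
  rot[8] = ADBBCCa$DDdaBabb
  rot[9] = DBBCCa$DDdaBabbA
  rot[10] = BBCCa$DDdaBabbAD
  rot[11] = BCCa$DDdaBabbADB
  rot[12] = CCa$DDdaBabbADBB
  rot[13] = Ca$DDdaBabbADBBC
  rot[14] = a$DDdaBabbADBBCC
  rot[15] = $DDdaBabbADBBCCa
Sorted (with $ < everything):
  sorted[0] = $DDdaBabbADBBCCa  (last char: 'a')
  sorted[1] = ADBBCCa$DDdaBabb  (last char: 'b')
  sorted[2] = BBCCa$DDdaBabbAD  (last char: 'D')
  sorted[3] = BCCa$DDdaBabbADB  (last char: 'B')
  sorted[4] = BabbADBBCCa$DDda  (last char: 'a')
  sorted[5] = CCa$DDdaBabbADBB  (last char: 'B')
  sorted[6] = Ca$DDdaBabbADBBC  (last char: 'C')
  sorted[7] = DBBCCa$DDdaBabbA  (last char: 'A')
  sorted[8] = DDdaBabbADBBCCa$  (last char: '$')
  sorted[9] = DdaBabbADBBCCa$D  (last char: 'D')
  sorted[10] = a$DDdaBabbADBBCC  (last char: 'C')
  sorted[11] = aBabbADBBCCa$DDd  (last char: 'd')
  sorted[12] = abbADBBCCa$DDdaB  (last char: 'B')
  sorted[13] = bADBBCCa$DDdaBab  (last char: 'b')
  sorted[14] = bbADBBCCa$DDdaBa  (last char: 'a')
  sorted[15] = daBabbADBBCCa$DD  (last char: 'D')
Last column: abDBaBCA$DCdBbaD
Original string S is at sorted index 8

Answer: abDBaBCA$DCdBbaD
8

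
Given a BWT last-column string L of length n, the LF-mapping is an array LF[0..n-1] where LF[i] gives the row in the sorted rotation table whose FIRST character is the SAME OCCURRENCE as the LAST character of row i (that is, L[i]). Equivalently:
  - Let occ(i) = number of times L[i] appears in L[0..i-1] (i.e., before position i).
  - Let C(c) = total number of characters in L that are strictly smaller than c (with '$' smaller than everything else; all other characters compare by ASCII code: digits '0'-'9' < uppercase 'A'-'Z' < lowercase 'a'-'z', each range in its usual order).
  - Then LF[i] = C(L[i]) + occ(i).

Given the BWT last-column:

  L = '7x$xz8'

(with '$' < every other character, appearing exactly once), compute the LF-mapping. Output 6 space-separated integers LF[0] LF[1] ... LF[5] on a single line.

Answer: 1 3 0 4 5 2

Derivation:
Char counts: '$':1, '7':1, '8':1, 'x':2, 'z':1
C (first-col start): C('$')=0, C('7')=1, C('8')=2, C('x')=3, C('z')=5
L[0]='7': occ=0, LF[0]=C('7')+0=1+0=1
L[1]='x': occ=0, LF[1]=C('x')+0=3+0=3
L[2]='$': occ=0, LF[2]=C('$')+0=0+0=0
L[3]='x': occ=1, LF[3]=C('x')+1=3+1=4
L[4]='z': occ=0, LF[4]=C('z')+0=5+0=5
L[5]='8': occ=0, LF[5]=C('8')+0=2+0=2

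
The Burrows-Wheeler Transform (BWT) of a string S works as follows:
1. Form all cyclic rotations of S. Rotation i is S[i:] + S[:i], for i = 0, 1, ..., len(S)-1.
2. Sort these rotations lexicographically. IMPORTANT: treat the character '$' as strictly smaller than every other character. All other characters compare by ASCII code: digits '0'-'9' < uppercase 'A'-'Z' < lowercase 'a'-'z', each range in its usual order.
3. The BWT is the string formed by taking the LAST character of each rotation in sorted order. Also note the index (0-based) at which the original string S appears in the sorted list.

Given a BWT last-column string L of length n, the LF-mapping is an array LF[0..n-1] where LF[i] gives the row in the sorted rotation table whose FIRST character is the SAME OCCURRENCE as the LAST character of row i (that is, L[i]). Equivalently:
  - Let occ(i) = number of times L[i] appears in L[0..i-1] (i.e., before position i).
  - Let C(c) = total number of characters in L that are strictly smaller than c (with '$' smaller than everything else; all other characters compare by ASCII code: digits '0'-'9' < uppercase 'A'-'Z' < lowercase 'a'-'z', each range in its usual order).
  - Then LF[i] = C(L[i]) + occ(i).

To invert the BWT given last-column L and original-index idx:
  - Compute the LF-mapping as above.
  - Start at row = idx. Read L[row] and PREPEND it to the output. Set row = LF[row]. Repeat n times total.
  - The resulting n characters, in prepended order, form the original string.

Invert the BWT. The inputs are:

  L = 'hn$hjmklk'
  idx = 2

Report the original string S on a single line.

LF mapping: 1 8 0 2 3 7 4 6 5
Walk LF starting at row 2, prepending L[row]:
  step 1: row=2, L[2]='$', prepend. Next row=LF[2]=0
  step 2: row=0, L[0]='h', prepend. Next row=LF[0]=1
  step 3: row=1, L[1]='n', prepend. Next row=LF[1]=8
  step 4: row=8, L[8]='k', prepend. Next row=LF[8]=5
  step 5: row=5, L[5]='m', prepend. Next row=LF[5]=7
  step 6: row=7, L[7]='l', prepend. Next row=LF[7]=6
  step 7: row=6, L[6]='k', prepend. Next row=LF[6]=4
  step 8: row=4, L[4]='j', prepend. Next row=LF[4]=3
  step 9: row=3, L[3]='h', prepend. Next row=LF[3]=2
Reversed output: hjklmknh$

Answer: hjklmknh$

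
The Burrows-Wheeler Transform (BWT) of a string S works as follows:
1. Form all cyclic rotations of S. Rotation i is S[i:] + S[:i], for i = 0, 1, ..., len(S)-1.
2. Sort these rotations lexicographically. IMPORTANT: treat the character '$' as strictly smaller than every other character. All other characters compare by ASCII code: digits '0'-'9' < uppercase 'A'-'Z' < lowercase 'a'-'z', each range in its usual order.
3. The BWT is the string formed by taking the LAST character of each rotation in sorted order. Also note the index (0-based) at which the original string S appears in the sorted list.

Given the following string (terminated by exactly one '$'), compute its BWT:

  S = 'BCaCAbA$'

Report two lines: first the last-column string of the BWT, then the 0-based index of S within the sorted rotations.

All 8 rotations (rotation i = S[i:]+S[:i]):
  rot[0] = BCaCAbA$
  rot[1] = CaCAbA$B
  rot[2] = aCAbA$BC
  rot[3] = CAbA$BCa
  rot[4] = AbA$BCaC
  rot[5] = bA$BCaCA
  rot[6] = A$BCaCAb
  rot[7] = $BCaCAbA
Sorted (with $ < everything):
  sorted[0] = $BCaCAbA  (last char: 'A')
  sorted[1] = A$BCaCAb  (last char: 'b')
  sorted[2] = AbA$BCaC  (last char: 'C')
  sorted[3] = BCaCAbA$  (last char: '$')
  sorted[4] = CAbA$BCa  (last char: 'a')
  sorted[5] = CaCAbA$B  (last char: 'B')
  sorted[6] = aCAbA$BC  (last char: 'C')
  sorted[7] = bA$BCaCA  (last char: 'A')
Last column: AbC$aBCA
Original string S is at sorted index 3

Answer: AbC$aBCA
3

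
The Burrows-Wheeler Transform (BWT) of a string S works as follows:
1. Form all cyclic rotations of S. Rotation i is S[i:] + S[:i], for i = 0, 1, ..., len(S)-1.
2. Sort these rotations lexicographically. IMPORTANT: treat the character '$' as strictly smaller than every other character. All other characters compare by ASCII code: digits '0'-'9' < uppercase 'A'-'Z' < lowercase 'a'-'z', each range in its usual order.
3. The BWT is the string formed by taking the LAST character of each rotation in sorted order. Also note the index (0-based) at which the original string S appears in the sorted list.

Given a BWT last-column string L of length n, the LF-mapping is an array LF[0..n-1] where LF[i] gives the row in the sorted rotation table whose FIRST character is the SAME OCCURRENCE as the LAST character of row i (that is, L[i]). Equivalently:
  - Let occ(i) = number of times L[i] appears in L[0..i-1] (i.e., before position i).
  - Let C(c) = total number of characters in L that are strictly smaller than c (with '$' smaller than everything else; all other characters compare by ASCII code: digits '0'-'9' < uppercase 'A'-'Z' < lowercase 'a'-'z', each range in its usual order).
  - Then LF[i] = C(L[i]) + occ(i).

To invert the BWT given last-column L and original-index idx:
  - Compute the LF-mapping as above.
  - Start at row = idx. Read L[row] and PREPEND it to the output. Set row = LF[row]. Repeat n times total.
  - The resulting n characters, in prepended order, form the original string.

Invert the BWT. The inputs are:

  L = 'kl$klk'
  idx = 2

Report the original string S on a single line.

Answer: kkllk$

Derivation:
LF mapping: 1 4 0 2 5 3
Walk LF starting at row 2, prepending L[row]:
  step 1: row=2, L[2]='$', prepend. Next row=LF[2]=0
  step 2: row=0, L[0]='k', prepend. Next row=LF[0]=1
  step 3: row=1, L[1]='l', prepend. Next row=LF[1]=4
  step 4: row=4, L[4]='l', prepend. Next row=LF[4]=5
  step 5: row=5, L[5]='k', prepend. Next row=LF[5]=3
  step 6: row=3, L[3]='k', prepend. Next row=LF[3]=2
Reversed output: kkllk$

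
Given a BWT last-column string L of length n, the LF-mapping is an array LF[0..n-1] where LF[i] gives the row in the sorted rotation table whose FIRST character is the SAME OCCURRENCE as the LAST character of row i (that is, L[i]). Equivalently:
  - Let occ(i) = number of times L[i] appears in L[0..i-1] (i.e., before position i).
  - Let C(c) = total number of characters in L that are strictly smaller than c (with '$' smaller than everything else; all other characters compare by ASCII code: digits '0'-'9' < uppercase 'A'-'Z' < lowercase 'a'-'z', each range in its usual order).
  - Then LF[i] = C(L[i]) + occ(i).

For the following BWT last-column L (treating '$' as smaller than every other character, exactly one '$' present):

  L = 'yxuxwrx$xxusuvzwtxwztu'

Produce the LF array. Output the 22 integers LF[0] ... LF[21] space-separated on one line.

Answer: 19 13 5 14 10 1 15 0 16 17 6 2 7 9 20 11 3 18 12 21 4 8

Derivation:
Char counts: '$':1, 'r':1, 's':1, 't':2, 'u':4, 'v':1, 'w':3, 'x':6, 'y':1, 'z':2
C (first-col start): C('$')=0, C('r')=1, C('s')=2, C('t')=3, C('u')=5, C('v')=9, C('w')=10, C('x')=13, C('y')=19, C('z')=20
L[0]='y': occ=0, LF[0]=C('y')+0=19+0=19
L[1]='x': occ=0, LF[1]=C('x')+0=13+0=13
L[2]='u': occ=0, LF[2]=C('u')+0=5+0=5
L[3]='x': occ=1, LF[3]=C('x')+1=13+1=14
L[4]='w': occ=0, LF[4]=C('w')+0=10+0=10
L[5]='r': occ=0, LF[5]=C('r')+0=1+0=1
L[6]='x': occ=2, LF[6]=C('x')+2=13+2=15
L[7]='$': occ=0, LF[7]=C('$')+0=0+0=0
L[8]='x': occ=3, LF[8]=C('x')+3=13+3=16
L[9]='x': occ=4, LF[9]=C('x')+4=13+4=17
L[10]='u': occ=1, LF[10]=C('u')+1=5+1=6
L[11]='s': occ=0, LF[11]=C('s')+0=2+0=2
L[12]='u': occ=2, LF[12]=C('u')+2=5+2=7
L[13]='v': occ=0, LF[13]=C('v')+0=9+0=9
L[14]='z': occ=0, LF[14]=C('z')+0=20+0=20
L[15]='w': occ=1, LF[15]=C('w')+1=10+1=11
L[16]='t': occ=0, LF[16]=C('t')+0=3+0=3
L[17]='x': occ=5, LF[17]=C('x')+5=13+5=18
L[18]='w': occ=2, LF[18]=C('w')+2=10+2=12
L[19]='z': occ=1, LF[19]=C('z')+1=20+1=21
L[20]='t': occ=1, LF[20]=C('t')+1=3+1=4
L[21]='u': occ=3, LF[21]=C('u')+3=5+3=8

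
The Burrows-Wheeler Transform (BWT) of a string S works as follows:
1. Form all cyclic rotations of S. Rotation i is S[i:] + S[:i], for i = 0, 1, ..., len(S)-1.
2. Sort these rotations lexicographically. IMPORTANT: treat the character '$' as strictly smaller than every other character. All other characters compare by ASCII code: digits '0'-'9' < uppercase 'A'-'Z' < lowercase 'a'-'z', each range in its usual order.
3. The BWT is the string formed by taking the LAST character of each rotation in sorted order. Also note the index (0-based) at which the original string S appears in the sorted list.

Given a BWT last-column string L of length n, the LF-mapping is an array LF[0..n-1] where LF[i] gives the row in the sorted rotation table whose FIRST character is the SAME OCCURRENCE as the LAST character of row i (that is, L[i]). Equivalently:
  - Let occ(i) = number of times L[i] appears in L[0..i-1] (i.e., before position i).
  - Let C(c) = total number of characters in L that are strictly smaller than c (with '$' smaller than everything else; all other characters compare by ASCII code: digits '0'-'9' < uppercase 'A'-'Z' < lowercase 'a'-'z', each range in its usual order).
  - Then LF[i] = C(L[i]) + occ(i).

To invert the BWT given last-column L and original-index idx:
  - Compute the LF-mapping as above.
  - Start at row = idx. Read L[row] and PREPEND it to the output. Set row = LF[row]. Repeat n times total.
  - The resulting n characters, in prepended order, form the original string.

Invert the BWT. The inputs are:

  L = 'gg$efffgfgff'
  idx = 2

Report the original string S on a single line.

Answer: fffgfggeffg$

Derivation:
LF mapping: 8 9 0 1 2 3 4 10 5 11 6 7
Walk LF starting at row 2, prepending L[row]:
  step 1: row=2, L[2]='$', prepend. Next row=LF[2]=0
  step 2: row=0, L[0]='g', prepend. Next row=LF[0]=8
  step 3: row=8, L[8]='f', prepend. Next row=LF[8]=5
  step 4: row=5, L[5]='f', prepend. Next row=LF[5]=3
  step 5: row=3, L[3]='e', prepend. Next row=LF[3]=1
  step 6: row=1, L[1]='g', prepend. Next row=LF[1]=9
  step 7: row=9, L[9]='g', prepend. Next row=LF[9]=11
  step 8: row=11, L[11]='f', prepend. Next row=LF[11]=7
  step 9: row=7, L[7]='g', prepend. Next row=LF[7]=10
  step 10: row=10, L[10]='f', prepend. Next row=LF[10]=6
  step 11: row=6, L[6]='f', prepend. Next row=LF[6]=4
  step 12: row=4, L[4]='f', prepend. Next row=LF[4]=2
Reversed output: fffgfggeffg$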